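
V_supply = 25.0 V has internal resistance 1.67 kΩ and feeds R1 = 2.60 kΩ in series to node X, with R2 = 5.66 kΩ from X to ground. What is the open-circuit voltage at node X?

R1' = 1.67 + 2.60 = 4.270 kΩ (source resistance + R1).
With X open, the divider is unloaded: V_th = 25.0 × 5.66/9.930 = 14.25 V.

V_th ≈ 14.2 V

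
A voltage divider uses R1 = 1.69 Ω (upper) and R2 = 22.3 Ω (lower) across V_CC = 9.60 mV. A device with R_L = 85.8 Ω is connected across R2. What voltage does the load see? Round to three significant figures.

V_out ≈ 8.76 mV

R2 ‖ R_L = (22.3 × 85.8)/(22.3 + 85.8) = 17.70 Ω.
Then V_out = V_CC · R2'/(R1 + R2') = 9.60 × 17.70/19.39 = 8.763 mV.
(Unloaded it would be 8.92 mV; the load pulls it down.)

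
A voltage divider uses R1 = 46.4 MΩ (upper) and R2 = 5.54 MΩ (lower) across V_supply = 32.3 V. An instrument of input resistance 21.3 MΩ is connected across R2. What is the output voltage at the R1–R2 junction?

V_out ≈ 2.80 V

First combine the lower leg with the load: R2 ‖ R_L = 4.396 MΩ.
Now apply the divider: V_out = 32.3 × 0.08655 = 2.796 V.
(Unloaded it would be 3.45 V; the load pulls it down.)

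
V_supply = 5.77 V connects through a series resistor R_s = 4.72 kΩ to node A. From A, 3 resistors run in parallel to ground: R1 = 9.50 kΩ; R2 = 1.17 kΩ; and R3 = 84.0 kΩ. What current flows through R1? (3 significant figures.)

Equivalent of the parallel group: R_p = 1.029 kΩ.
V_A by voltage divider: V_A = 5.77 × 1.029/(4.72 + 1.029) = 1.033 V.
Branch current I = V_A/R1 = 1.033/9.50 = 0.1087 mA.

I ≈ 0.109 mA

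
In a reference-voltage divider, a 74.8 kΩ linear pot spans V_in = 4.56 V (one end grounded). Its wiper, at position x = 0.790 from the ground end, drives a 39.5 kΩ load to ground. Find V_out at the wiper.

Lower segment x·R_p = 59.09 kΩ; upper segment (1−x)·R_p = 15.71 kΩ.
R_L loads the lower segment: effective lower R = 23.67 kΩ.
Then V_out = V_in · 23.67/(15.71 + 23.67) = 2.741 V.

V_out ≈ 2.74 V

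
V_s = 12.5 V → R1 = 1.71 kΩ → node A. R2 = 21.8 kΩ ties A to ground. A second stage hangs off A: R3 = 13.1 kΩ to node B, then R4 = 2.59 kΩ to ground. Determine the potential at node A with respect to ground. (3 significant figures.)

V_A ≈ 10.5 V

The second stage (R3 + R4 = 15.69 kΩ) loads node A in parallel with R2.
R2 ‖ (R3+R4) = 9.124 kΩ.
V_A = 12.5 × 9.124/(1.71 + 9.124) = 10.53 V.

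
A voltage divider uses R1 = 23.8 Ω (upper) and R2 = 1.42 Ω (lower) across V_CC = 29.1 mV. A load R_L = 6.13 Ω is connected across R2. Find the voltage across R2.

The load sits in parallel with R2, giving an effective lower resistance R2' = R2·R_L/(R2+R_L) = 1.153 Ω.
Voltage divider with the loaded lower leg: V_out = 29.1 × 1.153/(23.8 + 1.153) = 29.1 × 0.04620 = 1.345 mV.

V_out ≈ 1.34 mV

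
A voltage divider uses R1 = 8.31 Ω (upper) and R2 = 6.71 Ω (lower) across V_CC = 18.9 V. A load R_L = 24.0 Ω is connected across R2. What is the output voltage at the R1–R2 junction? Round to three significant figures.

V_out ≈ 7.31 V

First combine the lower leg with the load: R2 ‖ R_L = 5.244 Ω.
Now apply the divider: V_out = 18.9 × 0.3869 = 7.312 V.
(Unloaded it would be 8.44 V; the load pulls it down.)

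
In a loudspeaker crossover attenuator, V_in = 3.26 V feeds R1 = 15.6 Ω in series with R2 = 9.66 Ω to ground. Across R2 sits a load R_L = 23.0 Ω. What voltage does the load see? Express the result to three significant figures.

First combine the lower leg with the load: R2 ‖ R_L = 6.803 Ω.
Now apply the divider: V_out = 3.26 × 0.3037 = 0.9899 V.

V_out ≈ 0.990 V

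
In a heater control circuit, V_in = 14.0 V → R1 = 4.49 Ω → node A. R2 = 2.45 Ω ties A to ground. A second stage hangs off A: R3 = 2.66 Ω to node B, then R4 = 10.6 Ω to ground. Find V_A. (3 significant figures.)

V_A ≈ 4.41 V

Looking into the second stage from A: R3 + R4 = 13.26 Ω appears in parallel with R2.
Effective lower resistance at A: R2 ‖ 13.26 = 2.068 Ω.
So V_A = 14.0 × 0.3153 = 4.415 V.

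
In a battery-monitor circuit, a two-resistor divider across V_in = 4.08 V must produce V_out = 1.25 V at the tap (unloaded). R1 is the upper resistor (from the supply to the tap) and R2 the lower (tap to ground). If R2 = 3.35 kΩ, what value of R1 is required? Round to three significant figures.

The divider ratio is R2/(R1+R2) = 1.25/4.08 = 0.3064.
R1 = R2·(1/k − 1) = 3.35 × 2.264 = 7.584 kΩ.

R1 ≈ 7.58 kΩ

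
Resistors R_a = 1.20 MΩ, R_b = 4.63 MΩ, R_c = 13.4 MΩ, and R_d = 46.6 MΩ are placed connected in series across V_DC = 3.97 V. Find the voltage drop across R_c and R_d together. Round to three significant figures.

V ≈ 3.62 V

Total series resistance ΣR = 1.20 + 4.63 + 13.4 + 46.6 = 65.83 MΩ.
R_{R_c..R_d} = 13.4 + 46.6 = 60.00 MΩ.
Voltage divider: V = V_DC · (60.00 / 65.83) = 3.97 × 0.9114 = 3.618 V.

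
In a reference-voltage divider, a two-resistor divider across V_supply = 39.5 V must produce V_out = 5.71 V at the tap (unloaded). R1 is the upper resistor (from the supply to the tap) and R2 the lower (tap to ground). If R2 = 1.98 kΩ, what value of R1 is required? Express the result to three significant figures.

R1 ≈ 11.7 kΩ

The divider ratio is R2/(R1+R2) = 5.71/39.5 = 0.1446.
So R1 = R2 · (V_supply/V_out − 1) = 1.98 × (39.5/5.71 − 1) = 1.98 × 5.918 = 11.72 kΩ.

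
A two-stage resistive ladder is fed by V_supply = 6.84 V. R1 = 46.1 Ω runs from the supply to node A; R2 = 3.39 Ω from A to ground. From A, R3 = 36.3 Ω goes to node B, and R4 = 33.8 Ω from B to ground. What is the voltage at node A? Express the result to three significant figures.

Node A sees R2 in parallel with the series input of stage 2, R3 + R4 = 70.10 Ω.
R2 ‖ (R3+R4) = 3.234 Ω.
First divider: V_A = V_supply · 3.234/(46.1 + 3.234) = 0.4483 V.

V_A ≈ 0.448 V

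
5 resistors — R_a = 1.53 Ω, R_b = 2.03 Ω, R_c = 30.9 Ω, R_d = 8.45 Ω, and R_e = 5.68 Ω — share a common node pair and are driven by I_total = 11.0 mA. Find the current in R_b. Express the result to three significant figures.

ΣG = 1/1.53 + 1/2.03 + 1/30.9 + 1/8.45 + 1/5.68 = 1.473.
R_b takes the fraction G_k/ΣG = 0.4926/1.473 = 0.3344, so I = 11.0 × 0.3344 = 3.679 mA.

I ≈ 3.68 mA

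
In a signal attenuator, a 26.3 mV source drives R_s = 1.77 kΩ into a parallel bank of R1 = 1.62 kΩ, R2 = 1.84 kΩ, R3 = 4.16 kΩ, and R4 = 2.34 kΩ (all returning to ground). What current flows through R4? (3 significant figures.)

Combine the parallel branches: R_p = (1/1.62 + 1/1.84 + 1/4.16 + 1/2.34)⁻¹ = 0.5469 kΩ.
Node voltage V_A = V_in · R_p/(R_s + R_p) = 26.3 × 0.2360 = 6.208 mV.
I(R4) = V_A / R4 = 6.208/2.34 = 2.653 µA.

I ≈ 2.65 µA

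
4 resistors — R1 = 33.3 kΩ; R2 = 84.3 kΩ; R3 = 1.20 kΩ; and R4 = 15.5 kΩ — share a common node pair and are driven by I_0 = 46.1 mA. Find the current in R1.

Total conductance ΣG = 1/33.3 + 1/84.3 + 1/1.20 + 1/15.5 = 0.9397 (units of 1/kΩ).
R1 takes the fraction G_k/ΣG = 0.03003/0.9397 = 0.03196, so I = 46.1 × 0.03196 = 1.473 mA.

I ≈ 1.47 mA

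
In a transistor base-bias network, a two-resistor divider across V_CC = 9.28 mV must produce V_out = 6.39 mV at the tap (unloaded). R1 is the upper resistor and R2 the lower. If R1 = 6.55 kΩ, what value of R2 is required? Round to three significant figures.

R2 ≈ 14.5 kΩ

Required fraction k = V_out/V_CC = 0.6886.
R2 = R1 · 0.6886/(1 − 0.6886) = 14.48 kΩ.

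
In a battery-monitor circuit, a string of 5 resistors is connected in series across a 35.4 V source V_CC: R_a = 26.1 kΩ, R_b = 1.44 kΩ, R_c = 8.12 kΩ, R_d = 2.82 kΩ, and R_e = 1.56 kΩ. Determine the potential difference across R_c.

V ≈ 7.18 V

ΣR = 26.1 + 1.44 + 8.12 + 2.82 + 1.56 = 40.04 kΩ.
By the voltage-divider rule, V = 35.4 × 8.120/40.04 = 7.179 V.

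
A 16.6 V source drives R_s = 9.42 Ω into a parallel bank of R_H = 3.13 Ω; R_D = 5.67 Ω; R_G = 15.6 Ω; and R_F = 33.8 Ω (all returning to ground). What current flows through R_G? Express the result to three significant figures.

I ≈ 0.162 A

Parallel bank: R_p = 1/(1/3.13 + 1/5.67 + 1/15.6 + 1/33.8) = 1.696 Ω.
Node voltage V_A = V_in · R_p/(R_s + R_p) = 16.6 × 0.1526 = 2.533 V.
I(R_G) = V_A / R_G = 2.533/15.6 = 0.1624 A.
(Equivalently: I_total = 1.493 A, then current-divider fraction G_k/ΣG = 0.1087.)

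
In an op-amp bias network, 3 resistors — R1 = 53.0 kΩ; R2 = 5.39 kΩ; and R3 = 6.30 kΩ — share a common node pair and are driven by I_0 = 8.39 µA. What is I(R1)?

I ≈ 0.436 µA

ΣG = 1/53.0 + 1/5.39 + 1/6.30 = 0.3631.
By the current-divider rule, I = I_0 · G_k/ΣG = 8.39 × 0.05196 = 0.4359 µA.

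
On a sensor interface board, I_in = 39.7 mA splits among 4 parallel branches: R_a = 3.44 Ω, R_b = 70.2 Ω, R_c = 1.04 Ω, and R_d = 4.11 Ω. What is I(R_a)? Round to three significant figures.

I ≈ 7.64 mA

Conductances: ΣG = 1/3.44 + 1/70.2 + 1/1.04 + 1/4.11 = 1.510 (1/Ω).
Current divider: I(R_a) = I_in · G_k/ΣG = 39.7 × (0.2907/1.510) = 39.7 × 0.1925 = 7.644 mA.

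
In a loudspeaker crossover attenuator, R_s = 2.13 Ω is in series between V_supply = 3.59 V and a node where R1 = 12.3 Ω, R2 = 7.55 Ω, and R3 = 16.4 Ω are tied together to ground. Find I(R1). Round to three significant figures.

I ≈ 0.184 A

Parallel bank: R_p = 1/(1/12.3 + 1/7.55 + 1/16.4) = 3.640 Ω.
V_A = 3.59 × 3.640/5.770 = 2.265 V.
Branch current I = V_A/R1 = 2.265/12.3 = 0.1841 A.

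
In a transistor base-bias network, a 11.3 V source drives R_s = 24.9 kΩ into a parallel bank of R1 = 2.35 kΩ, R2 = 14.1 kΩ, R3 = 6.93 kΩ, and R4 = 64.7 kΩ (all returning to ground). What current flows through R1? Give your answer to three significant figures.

I ≈ 0.277 mA

Parallel bank: R_p = 1/(1/2.35 + 1/14.1 + 1/6.93 + 1/64.7) = 1.524 kΩ.
Node voltage V_A = V_CC · R_p/(R_s + R_p) = 11.3 × 0.05767 = 0.6517 V.
I(R1) = V_A / R1 = 0.6517/2.35 = 0.2773 mA.
(Equivalently: I_total = 0.4276 mA, then current-divider fraction G_k/ΣG = 0.6485.)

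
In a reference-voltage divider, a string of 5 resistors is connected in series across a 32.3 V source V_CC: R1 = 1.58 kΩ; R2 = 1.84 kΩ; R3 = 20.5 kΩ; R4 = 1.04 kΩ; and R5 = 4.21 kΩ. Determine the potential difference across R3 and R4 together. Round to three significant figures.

V ≈ 23.9 V

ΣR = 1.58 + 1.84 + 20.5 + 1.04 + 4.21 = 29.17 kΩ.
R_{R3..R4} = 20.5 + 1.04 = 21.54 kΩ.
V = V_CC · R/ΣR = 32.3 × 0.7384 = 23.85 V.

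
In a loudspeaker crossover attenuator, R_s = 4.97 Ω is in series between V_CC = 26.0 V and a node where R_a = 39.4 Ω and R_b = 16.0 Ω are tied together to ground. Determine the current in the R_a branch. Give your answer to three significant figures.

Equivalent of the parallel group: R_p = 11.38 Ω.
Node voltage V_A = V_CC · R_p/(R_s + R_p) = 26.0 × 0.6960 = 18.10 V.
I(R_a) = V_A / R_a = 18.10/39.4 = 0.4593 A.
(Check via current divider: I_total = 1.590 A; share G_k/ΣG = 0.2888 → same result.)

I ≈ 0.459 A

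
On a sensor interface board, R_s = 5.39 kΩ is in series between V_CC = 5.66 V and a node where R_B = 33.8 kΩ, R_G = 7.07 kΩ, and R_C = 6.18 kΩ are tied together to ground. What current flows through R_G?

I ≈ 0.287 mA

Combine the parallel branches: R_p = (1/33.8 + 1/7.07 + 1/6.18)⁻¹ = 3.004 kΩ.
V_A by voltage divider: V_A = 5.66 × 3.004/(5.39 + 3.004) = 2.026 V.
I(R_G) = V_A / R_G = 2.026/7.07 = 0.2865 mA.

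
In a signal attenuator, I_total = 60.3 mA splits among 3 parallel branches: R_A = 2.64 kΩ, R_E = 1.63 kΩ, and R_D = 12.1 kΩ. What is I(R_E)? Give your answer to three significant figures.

ΣG = 1/2.64 + 1/1.63 + 1/12.1 = 1.075.
R_E takes the fraction G_k/ΣG = 0.6135/1.075 = 0.5707, so I = 60.3 × 0.5707 = 34.42 mA.

I ≈ 34.4 mA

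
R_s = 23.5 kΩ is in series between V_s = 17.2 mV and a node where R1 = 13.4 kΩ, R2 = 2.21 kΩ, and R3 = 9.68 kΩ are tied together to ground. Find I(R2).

I ≈ 0.492 µA

Parallel bank: R_p = 1/(1/13.4 + 1/2.21 + 1/9.68) = 1.586 kΩ.
V_A = 17.2 × 1.586/25.09 = 1.088 mV.
I(R2) = V_A / R2 = 1.088/2.21 = 0.4921 µA.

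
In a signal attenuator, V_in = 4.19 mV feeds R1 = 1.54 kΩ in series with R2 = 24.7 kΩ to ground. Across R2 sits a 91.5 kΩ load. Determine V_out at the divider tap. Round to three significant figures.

R2 ‖ R_L = (24.7 × 91.5)/(24.7 + 91.5) = 19.45 kΩ.
Now apply the divider: V_out = 4.19 × 0.9266 = 3.883 mV.
(Unloaded it would be 3.94 mV; the load pulls it down.)

V_out ≈ 3.88 mV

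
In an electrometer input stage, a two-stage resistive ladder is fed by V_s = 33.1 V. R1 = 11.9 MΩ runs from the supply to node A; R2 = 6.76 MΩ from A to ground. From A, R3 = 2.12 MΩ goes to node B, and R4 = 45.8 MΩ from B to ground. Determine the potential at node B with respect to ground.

The second stage (R3 + R4 = 47.92 MΩ) loads node A in parallel with R2.
R2 ‖ (R3+R4) = 5.924 MΩ.
First divider: V_A = V_s · 5.924/(11.9 + 5.924) = 11.00 V.
Stage 2 is unloaded, so V_B = V_A · R4/(R3+R4) = 11.00 × 45.8/47.92 = 10.51 V.

V_B ≈ 10.5 V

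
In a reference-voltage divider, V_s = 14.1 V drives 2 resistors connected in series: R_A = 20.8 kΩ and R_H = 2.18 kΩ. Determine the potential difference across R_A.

V ≈ 12.8 V

Total series resistance ΣR = 20.8 + 2.18 = 22.98 kΩ.
Voltage divider: V = V_s · (20.80 / 22.98) = 14.1 × 0.9051 = 12.76 V.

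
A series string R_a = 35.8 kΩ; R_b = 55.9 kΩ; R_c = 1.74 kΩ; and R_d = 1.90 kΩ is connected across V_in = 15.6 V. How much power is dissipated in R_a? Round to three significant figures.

P ≈ 0.958 mW

ΣR = 95.34 kΩ → I = 15.6/95.34 = 0.1636 mA.
P = I²R = 0.02677 × 35.8 = 0.9585 mW.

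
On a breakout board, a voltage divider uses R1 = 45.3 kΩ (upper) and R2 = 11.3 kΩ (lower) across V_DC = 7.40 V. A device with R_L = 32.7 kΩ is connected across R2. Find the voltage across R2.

V_out ≈ 1.16 V

The load sits in parallel with R2, giving an effective lower resistance R2' = R2·R_L/(R2+R_L) = 8.398 kΩ.
Voltage divider with the loaded lower leg: V_out = 7.40 × 8.398/(45.3 + 8.398) = 7.40 × 0.1564 = 1.157 V.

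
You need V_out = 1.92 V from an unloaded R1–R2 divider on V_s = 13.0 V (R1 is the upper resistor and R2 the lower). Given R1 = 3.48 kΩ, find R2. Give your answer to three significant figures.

V_out/V_s = R2/(R1+R2) = 0.1477.
R2 = R1 · 0.1477/(1 − 0.1477) = 0.6030 kΩ.

R2 ≈ 0.603 kΩ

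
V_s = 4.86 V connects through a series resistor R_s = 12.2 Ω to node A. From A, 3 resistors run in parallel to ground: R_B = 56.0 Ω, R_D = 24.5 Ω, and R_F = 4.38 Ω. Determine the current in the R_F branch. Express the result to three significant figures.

Equivalent of the parallel group: R_p = 3.485 Ω.
V_A = 4.86 × 3.485/15.68 = 1.080 V.
Branch current I = V_A/R_F = 1.080/4.38 = 0.2465 A.

I ≈ 0.247 A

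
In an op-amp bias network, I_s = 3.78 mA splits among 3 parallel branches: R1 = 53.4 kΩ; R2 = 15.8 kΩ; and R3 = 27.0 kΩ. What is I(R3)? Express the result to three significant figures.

I ≈ 1.18 mA

Total conductance ΣG = 1/53.4 + 1/15.8 + 1/27.0 = 0.1191 (units of 1/kΩ).
Current divider: I(R3) = I_s · G_k/ΣG = 3.78 × (0.03704/0.1191) = 3.78 × 0.3111 = 1.176 mA.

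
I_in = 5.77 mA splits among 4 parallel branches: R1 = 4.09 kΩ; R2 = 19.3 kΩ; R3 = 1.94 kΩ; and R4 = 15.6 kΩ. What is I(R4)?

Conductances: ΣG = 1/4.09 + 1/19.3 + 1/1.94 + 1/15.6 = 0.8759 (1/kΩ).
Current divider: I(R4) = I_in · G_k/ΣG = 5.77 × (0.06410/0.8759) = 5.77 × 0.07319 = 0.4223 mA.

I ≈ 0.422 mA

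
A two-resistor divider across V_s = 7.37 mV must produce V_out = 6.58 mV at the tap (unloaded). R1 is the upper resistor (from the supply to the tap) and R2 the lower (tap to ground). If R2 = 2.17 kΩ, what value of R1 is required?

R1 ≈ 0.261 kΩ

The divider ratio is R2/(R1+R2) = 6.58/7.37 = 0.8928.
So R1 = R2 · (V_s/V_out − 1) = 2.17 × (7.37/6.58 − 1) = 2.17 × 0.1201 = 0.2605 kΩ.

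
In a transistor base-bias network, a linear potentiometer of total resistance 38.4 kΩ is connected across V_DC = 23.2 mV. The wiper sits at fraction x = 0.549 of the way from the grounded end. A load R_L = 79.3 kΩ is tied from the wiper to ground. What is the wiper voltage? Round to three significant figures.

The pot divides into 17.32 kΩ above the wiper and 21.08 kΩ below.
(x·R_p) ‖ R_L = 16.65 kΩ.
Then V_out = V_DC · 16.65/(17.32 + 16.65) = 11.37 mV.
(Unloaded: V_out = x·V_DC = 12.7 mV.)

V_out ≈ 11.4 mV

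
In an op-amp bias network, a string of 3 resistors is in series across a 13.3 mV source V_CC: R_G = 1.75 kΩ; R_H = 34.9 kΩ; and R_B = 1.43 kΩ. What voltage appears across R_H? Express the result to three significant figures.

ΣR = 1.75 + 34.9 + 1.43 = 38.08 kΩ.
By the voltage-divider rule, V = 13.3 × 34.90/38.08 = 12.19 mV.

V ≈ 12.2 mV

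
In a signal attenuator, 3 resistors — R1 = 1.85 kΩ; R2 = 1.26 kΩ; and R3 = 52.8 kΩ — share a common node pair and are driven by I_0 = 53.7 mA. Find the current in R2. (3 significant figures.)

Conductances: ΣG = 1/1.85 + 1/1.26 + 1/52.8 = 1.353 (1/kΩ).
By the current-divider rule, I = I_0 · G_k/ΣG = 53.7 × 0.5865 = 31.50 mA.

I ≈ 31.5 mA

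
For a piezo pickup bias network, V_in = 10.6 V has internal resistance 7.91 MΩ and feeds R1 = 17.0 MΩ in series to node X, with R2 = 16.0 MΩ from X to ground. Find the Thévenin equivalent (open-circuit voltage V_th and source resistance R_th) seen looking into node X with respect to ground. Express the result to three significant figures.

V_th ≈ 4.15 V, R_th ≈ 9.74 MΩ

R1' = 7.91 + 17.0 = 24.91 MΩ (source resistance + R1).
V_th is the unloaded tap voltage: V_in · R2/(R1'+R2) = 10.6 × 0.3911 = 4.146 V.
With V_in suppressed (replaced by a short), R_th = R1' ‖ R2 = (24.91 × 16.0)/(24.91 + 16.0) = 9.742 MΩ.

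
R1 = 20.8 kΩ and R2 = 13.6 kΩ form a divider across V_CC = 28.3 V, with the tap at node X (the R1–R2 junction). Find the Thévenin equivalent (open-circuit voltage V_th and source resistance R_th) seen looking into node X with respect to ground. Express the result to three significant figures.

V_th is the unloaded tap voltage: V_CC · R2/(R1+R2) = 28.3 × 0.3953 = 11.19 V.
Looking into X with the source shorted: R_th = R1·R2/(R1+R2) = 20.80 × 13.6/34.40 = 8.223 kΩ.

V_th ≈ 11.2 V, R_th ≈ 8.22 kΩ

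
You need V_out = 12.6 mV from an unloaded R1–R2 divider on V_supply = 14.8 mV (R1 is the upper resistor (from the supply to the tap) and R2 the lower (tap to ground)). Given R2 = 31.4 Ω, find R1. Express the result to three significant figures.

The divider ratio is R2/(R1+R2) = 12.6/14.8 = 0.8514.
So R1 = R2 · (V_supply/V_out − 1) = 31.4 × (14.8/12.6 − 1) = 31.4 × 0.1746 = 5.483 Ω.

R1 ≈ 5.48 Ω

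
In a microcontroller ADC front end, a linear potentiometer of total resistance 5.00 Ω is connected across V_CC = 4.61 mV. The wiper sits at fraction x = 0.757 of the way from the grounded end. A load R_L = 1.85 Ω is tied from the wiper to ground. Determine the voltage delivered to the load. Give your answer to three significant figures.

The pot divides into 1.215 Ω above the wiper and 3.785 Ω below.
R_L loads the lower segment: effective lower R = 1.243 Ω.
Then V_out = V_CC · 1.243/(1.215 + 1.243) = 2.331 mV.

V_out ≈ 2.33 mV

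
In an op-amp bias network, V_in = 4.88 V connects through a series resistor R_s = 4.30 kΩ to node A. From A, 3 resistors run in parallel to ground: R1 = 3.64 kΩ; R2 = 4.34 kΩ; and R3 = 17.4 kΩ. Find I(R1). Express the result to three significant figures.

Equivalent of the parallel group: R_p = 1.777 kΩ.
V_A = 4.88 × 1.777/6.077 = 1.427 V.
I(R1) = V_A / R1 = 1.427/3.64 = 0.3921 mA.

I ≈ 0.392 mA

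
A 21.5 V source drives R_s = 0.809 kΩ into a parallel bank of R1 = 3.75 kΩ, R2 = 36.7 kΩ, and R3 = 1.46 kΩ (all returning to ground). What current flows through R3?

I ≈ 8.22 mA

Combine the parallel branches: R_p = (1/3.75 + 1/36.7 + 1/1.46)⁻¹ = 1.022 kΩ.
V_A by voltage divider: V_A = 21.5 × 1.022/(0.809 + 1.022) = 12.00 V.
I(R3) = V_A / R3 = 12.00/1.46 = 8.218 mA.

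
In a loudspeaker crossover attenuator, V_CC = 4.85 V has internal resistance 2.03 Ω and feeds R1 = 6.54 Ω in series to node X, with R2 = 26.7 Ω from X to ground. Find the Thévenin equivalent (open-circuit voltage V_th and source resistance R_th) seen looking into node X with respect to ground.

V_th ≈ 3.67 V, R_th ≈ 6.49 Ω

R1' = 2.03 + 6.54 = 8.570 Ω (source resistance + R1).
Open-circuit (no load on X): V_th = V_CC · R2/(R1' + R2) = 4.85 × 26.7/(8.570 + 26.7) = 3.672 V.
With V_CC suppressed (replaced by a short), R_th = R1' ‖ R2 = (8.570 × 26.7)/(8.570 + 26.7) = 6.488 Ω.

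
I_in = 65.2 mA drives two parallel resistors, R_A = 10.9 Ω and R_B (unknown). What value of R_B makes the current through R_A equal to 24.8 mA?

The fraction through R_A equals R_B/(R_A+R_B).
With f = 0.3804, R_B = R_A · f/(1−f) = 10.9 × 0.6139 = 6.691 Ω.

R_B ≈ 6.69 Ω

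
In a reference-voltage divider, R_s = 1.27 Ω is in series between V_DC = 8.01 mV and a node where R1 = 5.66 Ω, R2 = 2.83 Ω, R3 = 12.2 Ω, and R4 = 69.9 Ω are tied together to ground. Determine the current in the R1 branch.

Combine the parallel branches: R_p = (1/5.66 + 1/2.83 + 1/12.2 + 1/69.9)⁻¹ = 1.597 Ω.
Node voltage V_A = V_DC · R_p/(R_s + R_p) = 8.01 × 0.5570 = 4.461 mV.
Branch current I = V_A/R1 = 4.461/5.66 = 0.7882 mA.
(Equivalently: I_total = 2.794 mA, then current-divider fraction G_k/ΣG = 0.2821.)

I ≈ 0.788 mA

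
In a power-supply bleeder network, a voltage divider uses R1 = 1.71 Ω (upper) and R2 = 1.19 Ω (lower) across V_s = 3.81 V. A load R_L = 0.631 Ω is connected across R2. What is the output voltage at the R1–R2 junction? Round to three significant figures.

V_out ≈ 0.740 V

R2 ‖ R_L = (1.19 × 0.631)/(1.19 + 0.631) = 0.4124 Ω.
Then V_out = V_s · R2'/(R1 + R2') = 3.81 × 0.4124/2.122 = 0.7402 V.
(Unloaded it would be 1.56 V; the load pulls it down.)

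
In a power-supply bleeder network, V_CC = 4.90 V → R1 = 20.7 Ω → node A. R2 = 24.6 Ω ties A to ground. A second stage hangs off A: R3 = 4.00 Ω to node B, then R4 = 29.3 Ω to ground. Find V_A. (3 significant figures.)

Looking into the second stage from A: R3 + R4 = 33.30 Ω appears in parallel with R2.
R2 ‖ (R3+R4) = 14.15 Ω.
V_A = 4.90 × 14.15/(20.7 + 14.15) = 1.989 V.

V_A ≈ 1.99 V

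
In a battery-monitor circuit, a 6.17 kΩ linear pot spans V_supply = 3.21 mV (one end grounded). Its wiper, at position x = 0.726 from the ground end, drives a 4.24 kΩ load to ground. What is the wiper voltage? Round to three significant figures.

Split the track: R_lower = x·R_p = 4.479 kΩ, R_upper = (1−x)·R_p = 1.691 kΩ.
R_L loads the lower segment: effective lower R = 2.178 kΩ.
Loaded-divider output: V_out = 3.21 × 0.5630 = 1.807 mV.
(Unloaded: V_out = x·V_supply = 2.33 mV.)

V_out ≈ 1.81 mV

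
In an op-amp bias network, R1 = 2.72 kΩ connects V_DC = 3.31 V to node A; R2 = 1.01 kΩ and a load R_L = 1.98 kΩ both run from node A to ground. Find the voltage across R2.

R2 ‖ R_L = (1.01 × 1.98)/(1.01 + 1.98) = 0.6688 kΩ.
Voltage divider with the loaded lower leg: V_out = 3.31 × 0.6688/(2.72 + 0.6688) = 3.31 × 0.1974 = 0.6533 V.

V_out ≈ 0.653 V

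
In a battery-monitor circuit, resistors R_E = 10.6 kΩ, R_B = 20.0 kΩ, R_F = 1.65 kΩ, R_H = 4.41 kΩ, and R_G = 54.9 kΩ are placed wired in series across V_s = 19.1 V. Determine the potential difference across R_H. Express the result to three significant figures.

V ≈ 0.920 V

Series total: ΣR = 10.6 + 20.0 + 1.65 + 4.41 + 54.9 = 91.56 kΩ.
By the voltage-divider rule, V = 19.1 × 4.410/91.56 = 0.9200 V.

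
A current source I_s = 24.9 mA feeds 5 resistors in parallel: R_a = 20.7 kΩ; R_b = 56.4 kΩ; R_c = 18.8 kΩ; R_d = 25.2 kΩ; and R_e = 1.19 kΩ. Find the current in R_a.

I ≈ 1.20 mA

Conductances: ΣG = 1/20.7 + 1/56.4 + 1/18.8 + 1/25.2 + 1/1.19 = 0.9992 (1/kΩ).
Current divider: I(R_a) = I_s · G_k/ΣG = 24.9 × (0.04831/0.9992) = 24.9 × 0.04835 = 1.204 mA.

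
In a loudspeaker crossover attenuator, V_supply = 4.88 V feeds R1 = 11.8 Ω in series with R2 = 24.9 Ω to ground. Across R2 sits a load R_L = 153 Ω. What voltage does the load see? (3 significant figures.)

First combine the lower leg with the load: R2 ‖ R_L = 21.41 Ω.
Now apply the divider: V_out = 4.88 × 0.6447 = 3.146 V.
(Unloaded it would be 3.31 V; the load pulls it down.)

V_out ≈ 3.15 V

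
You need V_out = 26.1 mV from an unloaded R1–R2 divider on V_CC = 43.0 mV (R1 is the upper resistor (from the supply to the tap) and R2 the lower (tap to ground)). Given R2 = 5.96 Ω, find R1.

V_out/V_CC = R2/(R1+R2) = 0.6070.
Rearranging, R1 = R2·(1−k)/k = 5.96 × 0.6475 = 3.859 Ω.

R1 ≈ 3.86 Ω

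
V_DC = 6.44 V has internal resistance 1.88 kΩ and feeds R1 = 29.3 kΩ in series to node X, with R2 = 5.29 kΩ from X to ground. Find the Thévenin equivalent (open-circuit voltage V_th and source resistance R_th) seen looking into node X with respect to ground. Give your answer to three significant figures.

V_th ≈ 0.934 V, R_th ≈ 4.52 kΩ

R1' = 1.88 + 29.3 = 31.18 kΩ (source resistance + R1).
With X open, the divider is unloaded: V_th = 6.44 × 5.29/36.47 = 0.9341 V.
With V_DC suppressed (replaced by a short), R_th = R1' ‖ R2 = (31.18 × 5.29)/(31.18 + 5.29) = 4.523 kΩ.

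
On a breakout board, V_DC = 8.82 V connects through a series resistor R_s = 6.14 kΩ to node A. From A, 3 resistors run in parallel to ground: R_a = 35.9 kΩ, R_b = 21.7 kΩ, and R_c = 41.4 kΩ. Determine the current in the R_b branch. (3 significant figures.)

Equivalent of the parallel group: R_p = 10.19 kΩ.
V_A = 8.82 × 10.19/16.33 = 5.505 V.
Branch current I = V_A/R_b = 5.505/21.7 = 0.2537 mA.

I ≈ 0.254 mA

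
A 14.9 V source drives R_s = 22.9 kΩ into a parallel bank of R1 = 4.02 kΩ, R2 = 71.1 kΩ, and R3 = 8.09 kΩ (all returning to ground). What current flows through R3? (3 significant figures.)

I ≈ 0.187 mA

Combine the parallel branches: R_p = (1/4.02 + 1/71.1 + 1/8.09)⁻¹ = 2.588 kΩ.
V_A by voltage divider: V_A = 14.9 × 2.588/(22.9 + 2.588) = 1.513 V.
I(R3) = V_A / R3 = 1.513/8.09 = 0.1870 mA.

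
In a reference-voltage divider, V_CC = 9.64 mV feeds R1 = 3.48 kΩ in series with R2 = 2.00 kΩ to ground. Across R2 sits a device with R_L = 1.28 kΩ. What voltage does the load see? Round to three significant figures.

V_out ≈ 1.77 mV

R2 ‖ R_L = (2.00 × 1.28)/(2.00 + 1.28) = 0.7805 kΩ.
Voltage divider with the loaded lower leg: V_out = 9.64 × 0.7805/(3.48 + 0.7805) = 9.64 × 0.1832 = 1.766 mV.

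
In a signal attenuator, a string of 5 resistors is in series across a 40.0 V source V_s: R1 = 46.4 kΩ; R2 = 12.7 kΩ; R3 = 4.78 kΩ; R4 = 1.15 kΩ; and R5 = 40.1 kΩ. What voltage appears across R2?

V ≈ 4.83 V

Total series resistance ΣR = 46.4 + 12.7 + 4.78 + 1.15 + 40.1 = 105.1 kΩ.
V = V_s · R/ΣR = 40.0 × 0.1208 = 4.832 V.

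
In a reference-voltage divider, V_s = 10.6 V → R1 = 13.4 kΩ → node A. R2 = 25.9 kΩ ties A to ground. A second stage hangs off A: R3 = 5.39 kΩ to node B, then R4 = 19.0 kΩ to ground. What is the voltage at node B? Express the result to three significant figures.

V_B ≈ 4.00 V

Looking into the second stage from A: R3 + R4 = 24.39 kΩ appears in parallel with R2.
Effective lower resistance at A: R2 ‖ 24.39 = 12.56 kΩ.
So V_A = 10.6 × 0.4838 = 5.129 V.
Stage 2 is unloaded, so V_B = V_A · R4/(R3+R4) = 5.129 × 19.0/24.39 = 3.995 V.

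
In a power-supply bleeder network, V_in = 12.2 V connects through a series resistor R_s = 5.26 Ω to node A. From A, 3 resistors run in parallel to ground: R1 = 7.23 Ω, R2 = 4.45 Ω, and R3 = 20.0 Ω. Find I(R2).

I ≈ 0.864 A

Combine the parallel branches: R_p = (1/7.23 + 1/4.45 + 1/20.0)⁻¹ = 2.421 Ω.
Node voltage V_A = V_in · R_p/(R_s + R_p) = 12.2 × 0.3152 = 3.845 V.
Branch current I = V_A/R2 = 3.845/4.45 = 0.8642 A.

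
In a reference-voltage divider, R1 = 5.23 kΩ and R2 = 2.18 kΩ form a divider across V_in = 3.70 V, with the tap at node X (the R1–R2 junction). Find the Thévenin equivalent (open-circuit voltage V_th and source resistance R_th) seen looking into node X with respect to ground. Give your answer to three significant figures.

V_th ≈ 1.09 V, R_th ≈ 1.54 kΩ

Open-circuit (no load on X): V_th = V_in · R2/(R1 + R2) = 3.70 × 2.18/(5.230 + 2.18) = 1.089 V.
Zeroing V_in shorts the top of R1 to ground, so R_th = R1 ‖ R2 = 1.539 kΩ.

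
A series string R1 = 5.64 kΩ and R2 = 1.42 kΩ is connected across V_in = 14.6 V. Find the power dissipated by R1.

P ≈ 24.1 mW

Series current I = V_in/ΣR = 14.6/7.060 = 2.068 mA.
P = I²R = 4.277 × 5.64 = 24.12 mW.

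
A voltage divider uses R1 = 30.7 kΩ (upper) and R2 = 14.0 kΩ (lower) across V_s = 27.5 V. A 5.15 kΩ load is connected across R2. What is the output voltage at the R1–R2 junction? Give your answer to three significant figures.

R2 ‖ R_L = (14.0 × 5.15)/(14.0 + 5.15) = 3.765 kΩ.
Voltage divider with the loaded lower leg: V_out = 27.5 × 3.765/(30.7 + 3.765) = 27.5 × 0.1092 = 3.004 V.
(Unloaded it would be 8.61 V; the load pulls it down.)

V_out ≈ 3.00 V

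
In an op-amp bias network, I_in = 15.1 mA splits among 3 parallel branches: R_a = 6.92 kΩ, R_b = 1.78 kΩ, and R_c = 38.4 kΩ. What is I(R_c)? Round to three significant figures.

I ≈ 0.537 mA

Conductances: ΣG = 1/6.92 + 1/1.78 + 1/38.4 = 0.7323 (1/kΩ).
Current divider: I(R_c) = I_in · G_k/ΣG = 15.1 × (0.02604/0.7323) = 15.1 × 0.03556 = 0.5369 mA.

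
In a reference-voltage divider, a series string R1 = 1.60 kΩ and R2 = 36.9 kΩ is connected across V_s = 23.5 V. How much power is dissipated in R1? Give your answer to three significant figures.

P ≈ 0.596 mW

ΣR = 38.50 kΩ → I = 23.5/38.50 = 0.6104 mA.
P = I²R = 0.3726 × 1.60 = 0.5961 mW.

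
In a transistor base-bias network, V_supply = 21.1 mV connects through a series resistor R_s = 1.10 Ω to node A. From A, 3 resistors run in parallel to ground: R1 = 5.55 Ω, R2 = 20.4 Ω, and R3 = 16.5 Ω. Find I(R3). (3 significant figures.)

I ≈ 0.970 mA

Combine the parallel branches: R_p = (1/5.55 + 1/20.4 + 1/16.5)⁻¹ = 3.451 Ω.
Node voltage V_A = V_supply · R_p/(R_s + R_p) = 21.1 × 0.7583 = 16.00 mV.
I(R3) = V_A / R3 = 16.00/16.5 = 0.9697 mA.
(Check via current divider: I_total = 4.637 mA; share G_k/ΣG = 0.2091 → same result.)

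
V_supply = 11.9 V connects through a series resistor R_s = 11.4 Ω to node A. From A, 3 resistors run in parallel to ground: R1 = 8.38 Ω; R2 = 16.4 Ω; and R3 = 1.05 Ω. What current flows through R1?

Parallel bank: R_p = 1/(1/8.38 + 1/16.4 + 1/1.05) = 0.8829 Ω.
V_A by voltage divider: V_A = 11.9 × 0.8829/(11.4 + 0.8829) = 0.8553 V.
Branch current I = V_A/R1 = 0.8553/8.38 = 0.1021 A.

I ≈ 0.102 A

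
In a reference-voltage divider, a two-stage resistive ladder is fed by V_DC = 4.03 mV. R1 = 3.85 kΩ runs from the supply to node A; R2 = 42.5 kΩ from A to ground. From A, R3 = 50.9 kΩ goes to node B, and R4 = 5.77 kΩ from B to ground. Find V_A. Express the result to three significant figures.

V_A ≈ 3.48 mV

The second stage (R3 + R4 = 56.67 kΩ) loads node A in parallel with R2.
R2 ‖ (R3+R4) = 24.29 kΩ.
V_A = 4.03 × 24.29/(3.85 + 24.29) = 3.479 mV.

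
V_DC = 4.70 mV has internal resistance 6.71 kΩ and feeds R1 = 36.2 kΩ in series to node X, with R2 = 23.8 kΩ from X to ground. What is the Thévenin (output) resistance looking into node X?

R_th ≈ 15.3 kΩ

R1' = 6.71 + 36.2 = 42.91 kΩ (source resistance + R1).
With V_DC suppressed (replaced by a short), R_th = R1' ‖ R2 = (42.91 × 23.8)/(42.91 + 23.8) = 15.31 kΩ.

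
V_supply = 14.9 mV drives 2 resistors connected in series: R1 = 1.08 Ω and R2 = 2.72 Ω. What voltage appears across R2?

Total series resistance ΣR = 1.08 + 2.72 = 3.800 Ω.
Voltage divider: V = V_supply · (2.720 / 3.800) = 14.9 × 0.7158 = 10.67 mV.

V ≈ 10.7 mV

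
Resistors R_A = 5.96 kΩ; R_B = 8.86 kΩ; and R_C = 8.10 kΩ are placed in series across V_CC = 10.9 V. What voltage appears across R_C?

V ≈ 3.85 V

ΣR = 5.96 + 8.86 + 8.10 = 22.92 kΩ.
V = V_CC · R/ΣR = 10.9 × 0.3534 = 3.852 V.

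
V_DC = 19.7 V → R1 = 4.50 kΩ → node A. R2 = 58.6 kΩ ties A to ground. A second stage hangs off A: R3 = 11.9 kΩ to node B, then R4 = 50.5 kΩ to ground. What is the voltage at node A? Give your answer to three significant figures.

V_A ≈ 17.1 V

Looking into the second stage from A: R3 + R4 = 62.40 kΩ appears in parallel with R2.
Effective lower resistance at A: R2 ‖ 62.40 = 30.22 kΩ.
V_A = 19.7 × 30.22/(4.50 + 30.22) = 17.15 V.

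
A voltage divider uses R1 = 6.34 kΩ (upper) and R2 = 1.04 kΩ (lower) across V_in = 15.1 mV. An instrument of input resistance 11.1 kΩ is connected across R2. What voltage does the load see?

R2 ‖ R_L = (1.04 × 11.1)/(1.04 + 11.1) = 0.9509 kΩ.
Voltage divider with the loaded lower leg: V_out = 15.1 × 0.9509/(6.34 + 0.9509) = 15.1 × 0.1304 = 1.969 mV.

V_out ≈ 1.97 mV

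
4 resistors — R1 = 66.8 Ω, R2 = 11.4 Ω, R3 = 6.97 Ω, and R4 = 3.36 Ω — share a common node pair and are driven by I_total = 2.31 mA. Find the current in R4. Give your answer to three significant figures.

ΣG = 1/66.8 + 1/11.4 + 1/6.97 + 1/3.36 = 0.5438.
R4 takes the fraction G_k/ΣG = 0.2976/0.5438 = 0.5473, so I = 2.31 × 0.5473 = 1.264 mA.

I ≈ 1.26 mA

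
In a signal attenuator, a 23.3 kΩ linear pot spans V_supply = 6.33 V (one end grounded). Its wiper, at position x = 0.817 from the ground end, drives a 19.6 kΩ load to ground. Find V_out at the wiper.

V_out ≈ 4.39 V

The pot divides into 4.264 kΩ above the wiper and 19.04 kΩ below.
(x·R_p) ‖ R_L = 9.657 kΩ.
Then V_out = V_supply · 9.657/(4.264 + 9.657) = 4.391 V.
(Unloaded: V_out = x·V_supply = 5.17 V.)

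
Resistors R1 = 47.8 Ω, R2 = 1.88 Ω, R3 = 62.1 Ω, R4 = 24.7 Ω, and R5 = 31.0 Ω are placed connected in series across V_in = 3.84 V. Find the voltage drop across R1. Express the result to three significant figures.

Series total: ΣR = 47.8 + 1.88 + 62.1 + 24.7 + 31.0 = 167.5 Ω.
V = V_in · R/ΣR = 3.84 × 0.2854 = 1.096 V.

V ≈ 1.10 V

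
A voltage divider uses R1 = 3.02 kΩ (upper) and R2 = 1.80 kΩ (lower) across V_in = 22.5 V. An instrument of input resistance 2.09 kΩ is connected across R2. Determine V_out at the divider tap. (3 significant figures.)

V_out ≈ 5.46 V

R2 ‖ R_L = (1.80 × 2.09)/(1.80 + 2.09) = 0.9671 kΩ.
Now apply the divider: V_out = 22.5 × 0.2426 = 5.458 V.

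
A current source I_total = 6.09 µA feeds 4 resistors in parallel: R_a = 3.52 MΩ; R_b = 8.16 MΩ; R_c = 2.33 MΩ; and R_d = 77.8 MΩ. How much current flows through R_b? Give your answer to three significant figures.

I ≈ 0.879 µA

Conductances: ΣG = 1/3.52 + 1/8.16 + 1/2.33 + 1/77.8 = 0.8487 (1/MΩ).
R_b takes the fraction G_k/ΣG = 0.1225/0.8487 = 0.1444, so I = 6.09 × 0.1444 = 0.8794 µA.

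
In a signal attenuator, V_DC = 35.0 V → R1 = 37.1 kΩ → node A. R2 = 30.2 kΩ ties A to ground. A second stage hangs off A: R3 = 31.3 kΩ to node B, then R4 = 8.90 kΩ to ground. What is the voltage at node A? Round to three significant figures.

Node A sees R2 in parallel with the series input of stage 2, R3 + R4 = 40.20 kΩ.
R2 ‖ (R3+R4) = 17.24 kΩ.
So V_A = 35.0 × 0.3173 = 11.11 V.

V_A ≈ 11.1 V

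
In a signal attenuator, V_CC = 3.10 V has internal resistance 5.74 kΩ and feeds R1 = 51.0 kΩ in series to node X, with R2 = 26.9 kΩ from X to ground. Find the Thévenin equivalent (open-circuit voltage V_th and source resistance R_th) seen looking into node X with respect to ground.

V_th ≈ 0.997 V, R_th ≈ 18.2 kΩ

R1' = 5.74 + 51.0 = 56.74 kΩ (source resistance + R1).
With X open, the divider is unloaded: V_th = 3.10 × 26.9/83.64 = 0.9970 V.
With V_CC suppressed (replaced by a short), R_th = R1' ‖ R2 = (56.74 × 26.9)/(56.74 + 26.9) = 18.25 kΩ.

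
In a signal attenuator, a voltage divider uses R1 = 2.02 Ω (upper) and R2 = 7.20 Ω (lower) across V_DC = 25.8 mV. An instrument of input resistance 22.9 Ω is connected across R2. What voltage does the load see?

V_out ≈ 18.8 mV

The load sits in parallel with R2, giving an effective lower resistance R2' = R2·R_L/(R2+R_L) = 5.478 Ω.
Now apply the divider: V_out = 25.8 × 0.7306 = 18.85 mV.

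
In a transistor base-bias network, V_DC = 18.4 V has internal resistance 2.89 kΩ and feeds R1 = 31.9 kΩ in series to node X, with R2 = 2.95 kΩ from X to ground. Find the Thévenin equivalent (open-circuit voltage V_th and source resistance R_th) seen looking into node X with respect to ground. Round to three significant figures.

V_th ≈ 1.44 V, R_th ≈ 2.72 kΩ

R1' = 2.89 + 31.9 = 34.79 kΩ (source resistance + R1).
Open-circuit (no load on X): V_th = V_DC · R2/(R1' + R2) = 18.4 × 2.95/(34.79 + 2.95) = 1.438 V.
With V_DC suppressed (replaced by a short), R_th = R1' ‖ R2 = (34.79 × 2.95)/(34.79 + 2.95) = 2.719 kΩ.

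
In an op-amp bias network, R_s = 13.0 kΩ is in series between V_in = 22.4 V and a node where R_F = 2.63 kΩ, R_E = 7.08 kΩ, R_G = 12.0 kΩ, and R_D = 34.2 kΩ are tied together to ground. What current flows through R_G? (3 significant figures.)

Equivalent of the parallel group: R_p = 1.577 kΩ.
V_A by voltage divider: V_A = 22.4 × 1.577/(13.0 + 1.577) = 2.424 V.
I(R_G) = V_A / R_G = 2.424/12.0 = 0.2020 mA.

I ≈ 0.202 mA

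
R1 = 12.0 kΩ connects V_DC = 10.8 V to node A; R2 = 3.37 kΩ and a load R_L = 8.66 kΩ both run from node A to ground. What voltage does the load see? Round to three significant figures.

R2 ‖ R_L = (3.37 × 8.66)/(3.37 + 8.66) = 2.426 kΩ.
Voltage divider with the loaded lower leg: V_out = 10.8 × 2.426/(12.0 + 2.426) = 10.8 × 0.1682 = 1.816 V.
(Unloaded it would be 2.37 V; the load pulls it down.)

V_out ≈ 1.82 V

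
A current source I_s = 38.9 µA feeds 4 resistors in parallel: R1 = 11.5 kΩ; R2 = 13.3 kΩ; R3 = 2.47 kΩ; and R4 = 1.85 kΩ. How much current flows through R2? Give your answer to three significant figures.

I ≈ 2.64 µA

ΣG = 1/11.5 + 1/13.3 + 1/2.47 + 1/1.85 = 1.108.
By the current-divider rule, I = I_s · G_k/ΣG = 38.9 × 0.06789 = 2.641 µA.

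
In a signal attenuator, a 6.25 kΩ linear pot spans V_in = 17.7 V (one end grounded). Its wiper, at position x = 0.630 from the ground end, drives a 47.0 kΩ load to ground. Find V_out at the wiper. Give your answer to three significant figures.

The pot divides into 2.312 kΩ above the wiper and 3.938 kΩ below.
(x·R_p) ‖ R_L = 3.633 kΩ.
Loaded-divider output: V_out = 17.7 × 0.6111 = 10.82 V.

V_out ≈ 10.8 V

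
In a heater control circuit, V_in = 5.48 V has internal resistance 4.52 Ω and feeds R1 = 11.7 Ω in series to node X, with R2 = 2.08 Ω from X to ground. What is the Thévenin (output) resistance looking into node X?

R_th ≈ 1.84 Ω

R1' = 4.52 + 11.7 = 16.22 Ω (source resistance + R1).
Looking into X with the source shorted: R_th = R1'·R2/(R1'+R2) = 16.22 × 2.08/18.30 = 1.844 Ω.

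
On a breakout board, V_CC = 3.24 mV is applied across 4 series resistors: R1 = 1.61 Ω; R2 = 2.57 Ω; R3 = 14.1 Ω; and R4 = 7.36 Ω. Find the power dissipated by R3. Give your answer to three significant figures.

ΣR = 25.64 Ω → I = 3.24/25.64 = 0.1264 mA.
P = I²R = 0.01597 × 14.1 = 0.2252 µW.

P ≈ 0.225 µW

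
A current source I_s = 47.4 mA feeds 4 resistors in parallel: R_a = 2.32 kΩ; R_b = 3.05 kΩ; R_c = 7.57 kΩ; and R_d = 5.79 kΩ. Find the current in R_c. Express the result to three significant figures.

I ≈ 5.89 mA

Total conductance ΣG = 1/2.32 + 1/3.05 + 1/7.57 + 1/5.79 = 1.064 (units of 1/kΩ).
Current divider: I(R_c) = I_s · G_k/ΣG = 47.4 × (0.1321/1.064) = 47.4 × 0.1242 = 5.886 mA.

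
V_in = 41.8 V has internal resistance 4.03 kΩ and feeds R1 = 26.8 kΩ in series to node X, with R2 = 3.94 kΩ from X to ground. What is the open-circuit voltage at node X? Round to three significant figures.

R1' = 4.03 + 26.8 = 30.83 kΩ (source resistance + R1).
V_th is the unloaded tap voltage: V_in · R2/(R1'+R2) = 41.8 × 0.1133 = 4.737 V.

V_th ≈ 4.74 V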